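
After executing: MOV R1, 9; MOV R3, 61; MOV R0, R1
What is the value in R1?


Register state trace:
  MOV R1, 9  → R1 = 9
  MOV R3, 61  → R3 = 61
  MOV R0, R1  → R0 = 9
Final: R1 = 9

9


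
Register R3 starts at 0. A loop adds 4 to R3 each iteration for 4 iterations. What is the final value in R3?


Starting value: R3 = 0
  Iter 1: R3 = 0 + 4 = 4
  Iter 2: R3 = 4 + 4 = 8
  Iter 3: R3 = 8 + 4 = 12
  Iter 4: R3 = 12 + 4 = 16
Final: R3 = 16

16


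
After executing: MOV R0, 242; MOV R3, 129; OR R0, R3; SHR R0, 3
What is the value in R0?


Register state trace:
  MOV R0, 242  → R0 = 242 (0b11110010)
  MOV R3, 129  → R3 = 129 (0b10000001)
  OR R0, R3  → R0 = 242 OR 129 = 243 (0b11110011)
  SHR R0, 3  → R0 = 243 >> 3 = 30
Final: R0 = 30

30


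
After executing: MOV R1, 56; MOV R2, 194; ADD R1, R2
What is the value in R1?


Register state trace:
  MOV R1, 56  → R1 = 56
  MOV R2, 194  → R2 = 194
  ADD R1, R2  → R1 = 56 + 194 = 250
Final: R1 = 250

250


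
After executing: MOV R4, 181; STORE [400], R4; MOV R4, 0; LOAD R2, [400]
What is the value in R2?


Register and memory trace:
  MOV R4, 181  → R4 = 181
  STORE [400], R4  → mem[400] = 181
  MOV R4, 0  → R4 = 0
  LOAD R2, [400]  → R2 = mem[400] = 181
Final: R2 = 181

181


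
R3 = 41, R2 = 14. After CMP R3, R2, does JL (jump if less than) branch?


Trace:
  R3 = 41, R2 = 14
  CMP R3, R2  → compares 41 vs 14
  JL checks: is 41 less than 14?
  41 > 14, so condition is false
Branch taken: No

No


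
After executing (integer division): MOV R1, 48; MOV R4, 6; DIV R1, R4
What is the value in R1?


Register state trace:
  MOV R1, 48  → R1 = 48
  MOV R4, 6  → R4 = 6
  DIV R1, R4  → R1 = 48 // 6 = 8
Final: R1 = 8

8


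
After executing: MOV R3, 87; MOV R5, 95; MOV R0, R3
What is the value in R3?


Register state trace:
  MOV R3, 87  → R3 = 87
  MOV R5, 95  → R5 = 95
  MOV R0, R3  → R0 = 87
Final: R3 = 87

87


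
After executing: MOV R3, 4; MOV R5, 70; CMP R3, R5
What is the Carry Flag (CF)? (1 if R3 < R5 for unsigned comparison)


Register state trace:
  MOV R3, 4  → R3 = 4
  MOV R5, 70  → R5 = 70
  CMP R3, R5  → unsigned 4 - 70: borrow occurs
  4 < 70, so CF = 1
CF = 1

1


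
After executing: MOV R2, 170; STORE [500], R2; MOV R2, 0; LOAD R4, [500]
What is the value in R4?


Register and memory trace:
  MOV R2, 170  → R2 = 170
  STORE [500], R2  → mem[500] = 170
  MOV R2, 0  → R2 = 0
  LOAD R4, [500]  → R4 = mem[500] = 170
Final: R4 = 170

170


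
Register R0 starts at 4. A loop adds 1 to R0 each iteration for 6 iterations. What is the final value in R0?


Starting value: R0 = 4
  Iter 1: R0 = 4 + 1 = 5
  Iter 2: R0 = 5 + 1 = 6
  Iter 3: R0 = 6 + 1 = 7
  Iter 4: R0 = 7 + 1 = 8
  Iter 5: R0 = 8 + 1 = 9
  Iter 6: R0 = 9 + 1 = 10
Final: R0 = 10

10


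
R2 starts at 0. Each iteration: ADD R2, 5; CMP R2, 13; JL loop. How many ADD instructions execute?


Loop trace (R2 starts at 0, target 13, step 5):
  ADD #1: R2 = 0 + 5 = 5  → 5 < 13, loop
  ADD #2: R2 = 5 + 5 = 10  → 10 < 13, loop
  ADD #3: R2 = 10 + 5 = 15  → 15 >= 13, exit
Total ADD instructions: 3

3


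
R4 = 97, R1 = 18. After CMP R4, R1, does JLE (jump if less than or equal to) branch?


Trace:
  R4 = 97, R1 = 18
  CMP R4, R1  → compares 97 vs 18
  JLE checks: is 97 less than or equal to 18?
  97 > 18, so condition is false
Branch taken: No

No


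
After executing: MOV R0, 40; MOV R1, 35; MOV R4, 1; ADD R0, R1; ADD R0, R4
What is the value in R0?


Register state trace:
  MOV R0, 40  → R0 = 40
  MOV R1, 35  → R1 = 35
  MOV R4, 1  → R4 = 1
  ADD R0, R1  → R0 = 40 + 35 = 75
  ADD R0, R4  → R0 = 75 + 1 = 76
Final: R0 = 76

76


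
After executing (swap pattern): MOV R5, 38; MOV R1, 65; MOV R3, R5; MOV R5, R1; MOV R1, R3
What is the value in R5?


Register state trace (swap pattern):
  MOV R5, 38  → R5 = 38
  MOV R1, 65  → R1 = 65
  MOV R3, R5  → R3 = 38  (save R5)
  MOV R5, R1  → R5 = 65  (R5 gets R1's value)
  MOV R1, R3  → R1 = 38  (R1 gets saved value)
Final: R5 = 65

65


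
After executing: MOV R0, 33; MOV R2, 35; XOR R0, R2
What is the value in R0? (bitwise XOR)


Register state trace:
  MOV R0, 33  → R0 = 33 (0b00100001)
  MOV R2, 35  → R2 = 35 (0b00100011)
  XOR R0, R2  → R0 = 33 XOR 35 = 2 (0b00000010)
Final: R0 = 2

2


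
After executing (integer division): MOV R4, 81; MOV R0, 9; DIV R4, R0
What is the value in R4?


Register state trace:
  MOV R4, 81  → R4 = 81
  MOV R0, 9  → R0 = 9
  DIV R4, R0  → R4 = 81 // 9 = 9
Final: R4 = 9

9


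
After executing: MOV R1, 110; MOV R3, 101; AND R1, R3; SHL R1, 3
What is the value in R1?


Register state trace:
  MOV R1, 110  → R1 = 110 (0b01101110)
  MOV R3, 101  → R3 = 101 (0b01100101)
  AND R1, R3  → R1 = 110 AND 101 = 100 (0b01100100)
  SHL R1, 3  → R1 = 100 << 3 = 800
Final: R1 = 800

800


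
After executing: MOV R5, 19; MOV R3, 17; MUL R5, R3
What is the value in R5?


Register state trace:
  MOV R5, 19  → R5 = 19
  MOV R3, 17  → R3 = 17
  MUL R5, R3  → R5 = 19 * 17 = 323
Final: R5 = 323

323


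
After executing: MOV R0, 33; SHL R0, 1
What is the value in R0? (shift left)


Register state trace:
  MOV R0, 33  → R0 = 33
  SHL R0, 1  → R0 = 33 << 1 = 33 * 2^1 = 66
Final: R0 = 66

66


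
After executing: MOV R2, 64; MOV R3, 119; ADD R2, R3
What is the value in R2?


Register state trace:
  MOV R2, 64  → R2 = 64
  MOV R3, 119  → R3 = 119
  ADD R2, R3  → R2 = 64 + 119 = 183
Final: R2 = 183

183


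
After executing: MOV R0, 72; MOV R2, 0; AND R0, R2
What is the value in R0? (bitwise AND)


Register state trace:
  MOV R0, 72  → R0 = 72 (0b01001000)
  MOV R2, 0  → R2 = 0 (0b00000000)
  AND R0, R2  → R0 = 72 AND 0 = 0 (0b00000000)
Final: R0 = 0

0


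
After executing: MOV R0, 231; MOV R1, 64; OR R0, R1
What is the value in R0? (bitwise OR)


Register state trace:
  MOV R0, 231  → R0 = 231 (0b11100111)
  MOV R1, 64  → R1 = 64 (0b01000000)
  OR R0, R1   → R0 = 231 OR 64 = 231 (0b11100111)
Final: R0 = 231

231


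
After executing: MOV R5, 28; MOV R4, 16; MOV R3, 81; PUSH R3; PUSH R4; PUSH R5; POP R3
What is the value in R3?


Stack trace (top is rightmost):
  MOV R5, 28  → R5 = 28
  MOV R4, 16  → R4 = 16
  MOV R3, 81  → R3 = 81
  PUSH R3  → stack: [81]
  PUSH R4  → stack: [81, 16]
  PUSH R5  → stack: [81, 16, 28]
  POP R3  → R3 = 28, stack: [81, 16]
Final: R3 = 28

28


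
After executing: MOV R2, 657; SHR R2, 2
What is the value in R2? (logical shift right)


Register state trace:
  MOV R2, 657  → R2 = 657
  SHR R2, 2  → R2 = 657 >> 2 = 657 // 2^2 = 164
Final: R2 = 164

164


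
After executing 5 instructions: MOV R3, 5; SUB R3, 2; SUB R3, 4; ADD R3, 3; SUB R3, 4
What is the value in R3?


Register state trace:
  MOV R3, 5  → R3 = 5
  SUB R3, 2  → R3 = 5 - 2 = 3
  SUB R3, 4  → R3 = 3 - 4 = -1
  ADD R3, 3  → R3 = -1 + 3 = 2
  SUB R3, 4  → R3 = 2 - 4 = -2
Final: R3 = -2

-2


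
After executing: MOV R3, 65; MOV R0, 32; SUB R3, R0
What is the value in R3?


Register state trace:
  MOV R3, 65  → R3 = 65
  MOV R0, 32  → R0 = 32
  SUB R3, R0  → R3 = 65 - 32 = 33
Final: R3 = 33

33


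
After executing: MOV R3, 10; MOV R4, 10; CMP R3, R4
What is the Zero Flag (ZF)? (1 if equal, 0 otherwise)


Register state trace:
  MOV R3, 10  → R3 = 10
  MOV R4, 10  → R4 = 10
  CMP R3, R4  → computes 10 - 10 = 0
  Result is zero, so values are equal
ZF = 1

1


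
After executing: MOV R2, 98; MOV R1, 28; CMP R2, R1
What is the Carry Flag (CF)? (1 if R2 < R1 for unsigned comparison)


Register state trace:
  MOV R2, 98  → R2 = 98
  MOV R1, 28  → R1 = 28
  CMP R2, R1  → unsigned 98 - 28: no borrow
  98 >= 28, so CF = 0
CF = 0

0


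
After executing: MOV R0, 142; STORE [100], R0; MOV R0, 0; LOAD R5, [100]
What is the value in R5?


Register and memory trace:
  MOV R0, 142  → R0 = 142
  STORE [100], R0  → mem[100] = 142
  MOV R0, 0  → R0 = 0
  LOAD R5, [100]  → R5 = mem[100] = 142
Final: R5 = 142

142


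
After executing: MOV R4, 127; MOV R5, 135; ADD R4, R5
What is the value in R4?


Register state trace:
  MOV R4, 127  → R4 = 127
  MOV R5, 135  → R5 = 135
  ADD R4, R5  → R4 = 127 + 135 = 262
Final: R4 = 262

262


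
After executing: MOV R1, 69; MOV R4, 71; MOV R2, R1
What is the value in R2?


Register state trace:
  MOV R1, 69  → R1 = 69
  MOV R4, 71  → R4 = 71
  MOV R2, R1  → R2 = 69
Final: R2 = 69

69


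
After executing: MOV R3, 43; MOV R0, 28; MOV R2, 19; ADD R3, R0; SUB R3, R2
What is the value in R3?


Register state trace:
  MOV R3, 43  → R3 = 43
  MOV R0, 28  → R0 = 28
  MOV R2, 19  → R2 = 19
  ADD R3, R0  → R3 = 43 + 28 = 71
  SUB R3, R2  → R3 = 71 - 19 = 52
Final: R3 = 52

52


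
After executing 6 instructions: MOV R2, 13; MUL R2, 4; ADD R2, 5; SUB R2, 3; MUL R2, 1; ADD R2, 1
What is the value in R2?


Register state trace:
  MOV R2, 13  → R2 = 13
  MUL R2, 4  → R2 = 13 * 4 = 52
  ADD R2, 5  → R2 = 52 + 5 = 57
  SUB R2, 3  → R2 = 57 - 3 = 54
  MUL R2, 1  → R2 = 54 * 1 = 54
  ADD R2, 1  → R2 = 54 + 1 = 55
Final: R2 = 55

55


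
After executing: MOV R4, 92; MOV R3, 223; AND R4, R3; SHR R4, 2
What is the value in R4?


Register state trace:
  MOV R4, 92  → R4 = 92 (0b01011100)
  MOV R3, 223  → R3 = 223 (0b11011111)
  AND R4, R3  → R4 = 92 AND 223 = 92 (0b01011100)
  SHR R4, 2  → R4 = 92 >> 2 = 23
Final: R4 = 23

23


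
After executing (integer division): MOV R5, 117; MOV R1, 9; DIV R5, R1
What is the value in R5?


Register state trace:
  MOV R5, 117  → R5 = 117
  MOV R1, 9  → R1 = 9
  DIV R5, R1  → R5 = 117 // 9 = 13
Final: R5 = 13

13


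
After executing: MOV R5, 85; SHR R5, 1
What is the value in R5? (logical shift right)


Register state trace:
  MOV R5, 85  → R5 = 85
  SHR R5, 1  → R5 = 85 >> 1 = 85 // 2^1 = 42
Final: R5 = 42

42


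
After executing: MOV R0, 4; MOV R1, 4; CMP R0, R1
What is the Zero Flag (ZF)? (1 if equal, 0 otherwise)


Register state trace:
  MOV R0, 4  → R0 = 4
  MOV R1, 4  → R1 = 4
  CMP R0, R1  → computes 4 - 4 = 0
  Result is zero, so values are equal
ZF = 1

1


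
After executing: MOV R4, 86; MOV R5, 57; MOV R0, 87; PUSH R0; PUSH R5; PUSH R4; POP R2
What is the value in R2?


Stack trace (top is rightmost):
  MOV R4, 86  → R4 = 86
  MOV R5, 57  → R5 = 57
  MOV R0, 87  → R0 = 87
  PUSH R0  → stack: [87]
  PUSH R5  → stack: [87, 57]
  PUSH R4  → stack: [87, 57, 86]
  POP R2  → R2 = 86, stack: [87, 57]
Final: R2 = 86

86


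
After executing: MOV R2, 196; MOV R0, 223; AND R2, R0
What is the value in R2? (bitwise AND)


Register state trace:
  MOV R2, 196  → R2 = 196 (0b11000100)
  MOV R0, 223  → R0 = 223 (0b11011111)
  AND R2, R0  → R2 = 196 AND 223 = 196 (0b11000100)
Final: R2 = 196

196


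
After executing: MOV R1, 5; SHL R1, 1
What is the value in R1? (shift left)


Register state trace:
  MOV R1, 5  → R1 = 5
  SHL R1, 1  → R1 = 5 << 1 = 5 * 2^1 = 10
Final: R1 = 10

10


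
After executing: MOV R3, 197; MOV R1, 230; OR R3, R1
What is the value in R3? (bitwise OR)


Register state trace:
  MOV R3, 197  → R3 = 197 (0b11000101)
  MOV R1, 230  → R1 = 230 (0b11100110)
  OR R3, R1   → R3 = 197 OR 230 = 231 (0b11100111)
Final: R3 = 231

231


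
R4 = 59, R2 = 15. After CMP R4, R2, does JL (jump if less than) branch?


Trace:
  R4 = 59, R2 = 15
  CMP R4, R2  → compares 59 vs 15
  JL checks: is 59 less than 15?
  59 > 15, so condition is false
Branch taken: No

No


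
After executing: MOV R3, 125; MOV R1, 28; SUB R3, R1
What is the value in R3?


Register state trace:
  MOV R3, 125  → R3 = 125
  MOV R1, 28  → R1 = 28
  SUB R3, R1  → R3 = 125 - 28 = 97
Final: R3 = 97

97


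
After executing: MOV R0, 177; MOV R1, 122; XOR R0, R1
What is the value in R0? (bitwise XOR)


Register state trace:
  MOV R0, 177  → R0 = 177 (0b10110001)
  MOV R1, 122  → R1 = 122 (0b01111010)
  XOR R0, R1  → R0 = 177 XOR 122 = 203 (0b11001011)
Final: R0 = 203

203


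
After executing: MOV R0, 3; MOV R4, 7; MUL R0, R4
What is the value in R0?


Register state trace:
  MOV R0, 3  → R0 = 3
  MOV R4, 7  → R4 = 7
  MUL R0, R4  → R0 = 3 * 7 = 21
Final: R0 = 21

21


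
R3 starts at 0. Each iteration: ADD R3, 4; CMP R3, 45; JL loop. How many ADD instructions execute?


Loop trace (R3 starts at 0, target 45, step 4):
  ADD #1: R3 = 0 + 4 = 4  → 4 < 45, loop
  ADD #2: R3 = 4 + 4 = 8  → 8 < 45, loop
  ADD #3: R3 = 8 + 4 = 12  → 12 < 45, loop
  ADD #4: R3 = 12 + 4 = 16  → 16 < 45, loop
  ADD #5: R3 = 16 + 4 = 20  → 20 < 45, loop
  ADD #6: R3 = 20 + 4 = 24  → 24 < 45, loop
  ADD #7: R3 = 24 + 4 = 28  → 28 < 45, loop
  ADD #8: R3 = 28 + 4 = 32  → 32 < 45, loop
  ADD #9: R3 = 32 + 4 = 36  → 36 < 45, loop
  ADD #10: R3 = 36 + 4 = 40  → 40 < 45, loop
  ADD #11: R3 = 40 + 4 = 44  → 44 < 45, loop
  ADD #12: R3 = 44 + 4 = 48  → 48 >= 45, exit
Total ADD instructions: 12

12


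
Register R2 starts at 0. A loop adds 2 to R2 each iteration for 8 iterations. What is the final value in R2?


Starting value: R2 = 0
  Iter 1: R2 = 0 + 2 = 2
  Iter 2: R2 = 2 + 2 = 4
  Iter 3: R2 = 4 + 2 = 6
  Iter 4: R2 = 6 + 2 = 8
  Iter 5: R2 = 8 + 2 = 10
  Iter 6: R2 = 10 + 2 = 12
  Iter 7: R2 = 12 + 2 = 14
  Iter 8: R2 = 14 + 2 = 16
Final: R2 = 16

16


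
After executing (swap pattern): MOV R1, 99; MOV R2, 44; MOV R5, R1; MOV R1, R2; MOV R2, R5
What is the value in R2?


Register state trace (swap pattern):
  MOV R1, 99  → R1 = 99
  MOV R2, 44  → R2 = 44
  MOV R5, R1  → R5 = 99  (save R1)
  MOV R1, R2  → R1 = 44  (R1 gets R2's value)
  MOV R2, R5  → R2 = 99  (R2 gets saved value)
Final: R2 = 99

99


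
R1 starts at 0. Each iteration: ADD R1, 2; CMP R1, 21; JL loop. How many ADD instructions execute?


Loop trace (R1 starts at 0, target 21, step 2):
  ADD #1: R1 = 0 + 2 = 2  → 2 < 21, loop
  ADD #2: R1 = 2 + 2 = 4  → 4 < 21, loop
  ADD #3: R1 = 4 + 2 = 6  → 6 < 21, loop
  ADD #4: R1 = 6 + 2 = 8  → 8 < 21, loop
  ADD #5: R1 = 8 + 2 = 10  → 10 < 21, loop
  ADD #6: R1 = 10 + 2 = 12  → 12 < 21, loop
  ADD #7: R1 = 12 + 2 = 14  → 14 < 21, loop
  ADD #8: R1 = 14 + 2 = 16  → 16 < 21, loop
  ADD #9: R1 = 16 + 2 = 18  → 18 < 21, loop
  ADD #10: R1 = 18 + 2 = 20  → 20 < 21, loop
  ADD #11: R1 = 20 + 2 = 22  → 22 >= 21, exit
Total ADD instructions: 11

11


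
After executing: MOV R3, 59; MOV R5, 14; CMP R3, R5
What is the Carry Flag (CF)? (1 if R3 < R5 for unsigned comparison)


Register state trace:
  MOV R3, 59  → R3 = 59
  MOV R5, 14  → R5 = 14
  CMP R3, R5  → unsigned 59 - 14: no borrow
  59 >= 14, so CF = 0
CF = 0

0


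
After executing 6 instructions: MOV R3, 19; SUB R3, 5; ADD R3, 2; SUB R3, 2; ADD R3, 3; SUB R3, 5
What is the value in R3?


Register state trace:
  MOV R3, 19  → R3 = 19
  SUB R3, 5  → R3 = 19 - 5 = 14
  ADD R3, 2  → R3 = 14 + 2 = 16
  SUB R3, 2  → R3 = 16 - 2 = 14
  ADD R3, 3  → R3 = 14 + 3 = 17
  SUB R3, 5  → R3 = 17 - 5 = 12
Final: R3 = 12

12


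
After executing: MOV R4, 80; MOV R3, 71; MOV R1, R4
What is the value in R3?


Register state trace:
  MOV R4, 80  → R4 = 80
  MOV R3, 71  → R3 = 71
  MOV R1, R4  → R1 = 80
Final: R3 = 71

71


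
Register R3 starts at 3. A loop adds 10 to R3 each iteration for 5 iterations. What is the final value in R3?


Starting value: R3 = 3
  Iter 1: R3 = 3 + 10 = 13
  Iter 2: R3 = 13 + 10 = 23
  Iter 3: R3 = 23 + 10 = 33
  Iter 4: R3 = 33 + 10 = 43
  Iter 5: R3 = 43 + 10 = 53
Final: R3 = 53

53


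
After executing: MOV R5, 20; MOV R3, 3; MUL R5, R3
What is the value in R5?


Register state trace:
  MOV R5, 20  → R5 = 20
  MOV R3, 3  → R3 = 3
  MUL R5, R3  → R5 = 20 * 3 = 60
Final: R5 = 60

60


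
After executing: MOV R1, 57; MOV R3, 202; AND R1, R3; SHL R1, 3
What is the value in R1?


Register state trace:
  MOV R1, 57  → R1 = 57 (0b00111001)
  MOV R3, 202  → R3 = 202 (0b11001010)
  AND R1, R3  → R1 = 57 AND 202 = 8 (0b00001000)
  SHL R1, 3  → R1 = 8 << 3 = 64
Final: R1 = 64

64


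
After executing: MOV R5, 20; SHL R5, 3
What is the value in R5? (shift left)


Register state trace:
  MOV R5, 20  → R5 = 20
  SHL R5, 3  → R5 = 20 << 3 = 20 * 2^3 = 160
Final: R5 = 160

160


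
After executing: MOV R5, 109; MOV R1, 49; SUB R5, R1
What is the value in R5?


Register state trace:
  MOV R5, 109  → R5 = 109
  MOV R1, 49  → R1 = 49
  SUB R5, R1  → R5 = 109 - 49 = 60
Final: R5 = 60

60


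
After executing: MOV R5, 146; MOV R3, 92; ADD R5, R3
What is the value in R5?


Register state trace:
  MOV R5, 146  → R5 = 146
  MOV R3, 92  → R3 = 92
  ADD R5, R3  → R5 = 146 + 92 = 238
Final: R5 = 238

238


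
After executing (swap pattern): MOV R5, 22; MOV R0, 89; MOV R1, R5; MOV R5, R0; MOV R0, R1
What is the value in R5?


Register state trace (swap pattern):
  MOV R5, 22  → R5 = 22
  MOV R0, 89  → R0 = 89
  MOV R1, R5  → R1 = 22  (save R5)
  MOV R5, R0  → R5 = 89  (R5 gets R0's value)
  MOV R0, R1  → R0 = 22  (R0 gets saved value)
Final: R5 = 89

89


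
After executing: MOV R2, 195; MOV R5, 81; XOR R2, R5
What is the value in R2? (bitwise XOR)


Register state trace:
  MOV R2, 195  → R2 = 195 (0b11000011)
  MOV R5, 81  → R5 = 81 (0b01010001)
  XOR R2, R5  → R2 = 195 XOR 81 = 146 (0b10010010)
Final: R2 = 146

146


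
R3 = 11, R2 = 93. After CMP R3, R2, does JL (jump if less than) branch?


Trace:
  R3 = 11, R2 = 93
  CMP R3, R2  → compares 11 vs 93
  JL checks: is 11 less than 93?
  11 < 93, so condition is true
Branch taken: Yes

Yes


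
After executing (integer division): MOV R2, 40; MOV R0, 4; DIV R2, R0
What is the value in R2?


Register state trace:
  MOV R2, 40  → R2 = 40
  MOV R0, 4  → R0 = 4
  DIV R2, R0  → R2 = 40 // 4 = 10
Final: R2 = 10

10


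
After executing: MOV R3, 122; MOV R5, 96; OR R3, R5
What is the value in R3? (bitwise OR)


Register state trace:
  MOV R3, 122  → R3 = 122 (0b01111010)
  MOV R5, 96  → R5 = 96 (0b01100000)
  OR R3, R5   → R3 = 122 OR 96 = 122 (0b01111010)
Final: R3 = 122

122


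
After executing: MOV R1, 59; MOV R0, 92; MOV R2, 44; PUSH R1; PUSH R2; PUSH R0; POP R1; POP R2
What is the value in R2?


Stack trace (top is rightmost):
  MOV R1, 59  → R1 = 59
  MOV R0, 92  → R0 = 92
  MOV R2, 44  → R2 = 44
  PUSH R1  → stack: [59]
  PUSH R2  → stack: [59, 44]
  PUSH R0  → stack: [59, 44, 92]
  POP R1  → R1 = 92, stack: [59, 44]
  POP R2  → R2 = 44, stack: [59]
Final: R2 = 44

44


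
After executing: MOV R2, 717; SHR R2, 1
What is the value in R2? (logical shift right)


Register state trace:
  MOV R2, 717  → R2 = 717
  SHR R2, 1  → R2 = 717 >> 1 = 717 // 2^1 = 358
Final: R2 = 358

358


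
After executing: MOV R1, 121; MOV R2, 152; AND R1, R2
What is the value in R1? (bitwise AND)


Register state trace:
  MOV R1, 121  → R1 = 121 (0b01111001)
  MOV R2, 152  → R2 = 152 (0b10011000)
  AND R1, R2  → R1 = 121 AND 152 = 24 (0b00011000)
Final: R1 = 24

24


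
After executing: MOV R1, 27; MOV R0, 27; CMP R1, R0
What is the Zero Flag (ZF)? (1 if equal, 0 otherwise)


Register state trace:
  MOV R1, 27  → R1 = 27
  MOV R0, 27  → R0 = 27
  CMP R1, R0  → computes 27 - 27 = 0
  Result is zero, so values are equal
ZF = 1

1


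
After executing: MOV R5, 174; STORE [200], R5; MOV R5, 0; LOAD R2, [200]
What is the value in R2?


Register and memory trace:
  MOV R5, 174  → R5 = 174
  STORE [200], R5  → mem[200] = 174
  MOV R5, 0  → R5 = 0
  LOAD R2, [200]  → R2 = mem[200] = 174
Final: R2 = 174

174


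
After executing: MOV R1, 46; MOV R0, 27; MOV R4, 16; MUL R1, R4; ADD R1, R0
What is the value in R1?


Register state trace:
  MOV R1, 46  → R1 = 46
  MOV R0, 27  → R0 = 27
  MOV R4, 16  → R4 = 16
  MUL R1, R4  → R1 = 46 * 16 = 736
  ADD R1, R0  → R1 = 736 + 27 = 763
Final: R1 = 763

763


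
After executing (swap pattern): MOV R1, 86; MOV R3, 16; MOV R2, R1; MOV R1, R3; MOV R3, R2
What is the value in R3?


Register state trace (swap pattern):
  MOV R1, 86  → R1 = 86
  MOV R3, 16  → R3 = 16
  MOV R2, R1  → R2 = 86  (save R1)
  MOV R1, R3  → R1 = 16  (R1 gets R3's value)
  MOV R3, R2  → R3 = 86  (R3 gets saved value)
Final: R3 = 86

86


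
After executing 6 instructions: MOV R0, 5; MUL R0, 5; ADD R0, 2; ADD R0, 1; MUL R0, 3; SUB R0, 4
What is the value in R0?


Register state trace:
  MOV R0, 5  → R0 = 5
  MUL R0, 5  → R0 = 5 * 5 = 25
  ADD R0, 2  → R0 = 25 + 2 = 27
  ADD R0, 1  → R0 = 27 + 1 = 28
  MUL R0, 3  → R0 = 28 * 3 = 84
  SUB R0, 4  → R0 = 84 - 4 = 80
Final: R0 = 80

80


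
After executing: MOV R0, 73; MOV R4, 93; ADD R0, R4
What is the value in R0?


Register state trace:
  MOV R0, 73  → R0 = 73
  MOV R4, 93  → R4 = 93
  ADD R0, R4  → R0 = 73 + 93 = 166
Final: R0 = 166

166


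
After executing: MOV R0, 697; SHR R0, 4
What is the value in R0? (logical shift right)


Register state trace:
  MOV R0, 697  → R0 = 697
  SHR R0, 4  → R0 = 697 >> 4 = 697 // 2^4 = 43
Final: R0 = 43

43


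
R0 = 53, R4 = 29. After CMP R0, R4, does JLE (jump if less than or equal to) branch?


Trace:
  R0 = 53, R4 = 29
  CMP R0, R4  → compares 53 vs 29
  JLE checks: is 53 less than or equal to 29?
  53 > 29, so condition is false
Branch taken: No

No


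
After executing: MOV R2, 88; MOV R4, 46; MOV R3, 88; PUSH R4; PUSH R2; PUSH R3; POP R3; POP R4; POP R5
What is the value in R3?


Stack trace (top is rightmost):
  MOV R2, 88  → R2 = 88
  MOV R4, 46  → R4 = 46
  MOV R3, 88  → R3 = 88
  PUSH R4  → stack: [46]
  PUSH R2  → stack: [46, 88]
  PUSH R3  → stack: [46, 88, 88]
  POP R3  → R3 = 88, stack: [46, 88]
  POP R4  → R4 = 88, stack: [46]
  POP R5  → R5 = 46, stack: []
Final: R3 = 88

88


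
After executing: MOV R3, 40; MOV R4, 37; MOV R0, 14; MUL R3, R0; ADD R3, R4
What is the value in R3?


Register state trace:
  MOV R3, 40  → R3 = 40
  MOV R4, 37  → R4 = 37
  MOV R0, 14  → R0 = 14
  MUL R3, R0  → R3 = 40 * 14 = 560
  ADD R3, R4  → R3 = 560 + 37 = 597
Final: R3 = 597

597


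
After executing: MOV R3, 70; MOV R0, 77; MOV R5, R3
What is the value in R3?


Register state trace:
  MOV R3, 70  → R3 = 70
  MOV R0, 77  → R0 = 77
  MOV R5, R3  → R5 = 70
Final: R3 = 70

70


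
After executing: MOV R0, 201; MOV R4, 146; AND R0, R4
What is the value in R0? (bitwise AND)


Register state trace:
  MOV R0, 201  → R0 = 201 (0b11001001)
  MOV R4, 146  → R4 = 146 (0b10010010)
  AND R0, R4  → R0 = 201 AND 146 = 128 (0b10000000)
Final: R0 = 128

128


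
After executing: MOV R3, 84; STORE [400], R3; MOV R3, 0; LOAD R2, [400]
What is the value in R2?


Register and memory trace:
  MOV R3, 84  → R3 = 84
  STORE [400], R3  → mem[400] = 84
  MOV R3, 0  → R3 = 0
  LOAD R2, [400]  → R2 = mem[400] = 84
Final: R2 = 84

84


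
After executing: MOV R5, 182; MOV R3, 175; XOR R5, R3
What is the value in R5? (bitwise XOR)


Register state trace:
  MOV R5, 182  → R5 = 182 (0b10110110)
  MOV R3, 175  → R3 = 175 (0b10101111)
  XOR R5, R3  → R5 = 182 XOR 175 = 25 (0b00011001)
Final: R5 = 25

25


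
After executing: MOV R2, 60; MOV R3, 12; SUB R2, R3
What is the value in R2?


Register state trace:
  MOV R2, 60  → R2 = 60
  MOV R3, 12  → R3 = 12
  SUB R2, R3  → R2 = 60 - 12 = 48
Final: R2 = 48

48


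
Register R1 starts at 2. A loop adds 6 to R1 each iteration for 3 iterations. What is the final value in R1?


Starting value: R1 = 2
  Iter 1: R1 = 2 + 6 = 8
  Iter 2: R1 = 8 + 6 = 14
  Iter 3: R1 = 14 + 6 = 20
Final: R1 = 20

20


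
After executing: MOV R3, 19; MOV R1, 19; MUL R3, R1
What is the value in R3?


Register state trace:
  MOV R3, 19  → R3 = 19
  MOV R1, 19  → R1 = 19
  MUL R3, R1  → R3 = 19 * 19 = 361
Final: R3 = 361

361


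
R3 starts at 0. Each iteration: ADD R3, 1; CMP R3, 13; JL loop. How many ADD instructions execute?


Loop trace (R3 starts at 0, target 13, step 1):
  ADD #1: R3 = 0 + 1 = 1  → 1 < 13, loop
  ADD #2: R3 = 1 + 1 = 2  → 2 < 13, loop
  ADD #3: R3 = 2 + 1 = 3  → 3 < 13, loop
  ADD #4: R3 = 3 + 1 = 4  → 4 < 13, loop
  ADD #5: R3 = 4 + 1 = 5  → 5 < 13, loop
  ADD #6: R3 = 5 + 1 = 6  → 6 < 13, loop
  ADD #7: R3 = 6 + 1 = 7  → 7 < 13, loop
  ADD #8: R3 = 7 + 1 = 8  → 8 < 13, loop
  ADD #9: R3 = 8 + 1 = 9  → 9 < 13, loop
  ADD #10: R3 = 9 + 1 = 10  → 10 < 13, loop
  ADD #11: R3 = 10 + 1 = 11  → 11 < 13, loop
  ADD #12: R3 = 11 + 1 = 12  → 12 < 13, loop
  ADD #13: R3 = 12 + 1 = 13  → 13 >= 13, exit
Total ADD instructions: 13

13


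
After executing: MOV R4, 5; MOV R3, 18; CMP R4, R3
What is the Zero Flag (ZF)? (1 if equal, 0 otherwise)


Register state trace:
  MOV R4, 5  → R4 = 5
  MOV R3, 18  → R3 = 18
  CMP R4, R3  → computes 5 - 18 = -13
  Result is nonzero, so values are not equal
ZF = 0

0


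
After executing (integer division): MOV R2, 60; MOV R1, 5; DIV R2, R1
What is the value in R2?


Register state trace:
  MOV R2, 60  → R2 = 60
  MOV R1, 5  → R1 = 5
  DIV R2, R1  → R2 = 60 // 5 = 12
Final: R2 = 12

12


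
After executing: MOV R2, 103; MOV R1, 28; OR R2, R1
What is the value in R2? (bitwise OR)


Register state trace:
  MOV R2, 103  → R2 = 103 (0b01100111)
  MOV R1, 28  → R1 = 28 (0b00011100)
  OR R2, R1   → R2 = 103 OR 28 = 127 (0b01111111)
Final: R2 = 127

127


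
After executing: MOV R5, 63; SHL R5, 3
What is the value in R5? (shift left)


Register state trace:
  MOV R5, 63  → R5 = 63
  SHL R5, 3  → R5 = 63 << 3 = 63 * 2^3 = 504
Final: R5 = 504

504


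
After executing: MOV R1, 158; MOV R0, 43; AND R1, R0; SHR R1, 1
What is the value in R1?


Register state trace:
  MOV R1, 158  → R1 = 158 (0b10011110)
  MOV R0, 43  → R0 = 43 (0b00101011)
  AND R1, R0  → R1 = 158 AND 43 = 10 (0b00001010)
  SHR R1, 1  → R1 = 10 >> 1 = 5
Final: R1 = 5

5


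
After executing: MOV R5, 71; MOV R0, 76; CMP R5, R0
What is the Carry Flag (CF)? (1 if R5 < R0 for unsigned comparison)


Register state trace:
  MOV R5, 71  → R5 = 71
  MOV R0, 76  → R0 = 76
  CMP R5, R0  → unsigned 71 - 76: borrow occurs
  71 < 76, so CF = 1
CF = 1

1


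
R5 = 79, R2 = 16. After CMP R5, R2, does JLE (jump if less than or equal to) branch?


Trace:
  R5 = 79, R2 = 16
  CMP R5, R2  → compares 79 vs 16
  JLE checks: is 79 less than or equal to 16?
  79 > 16, so condition is false
Branch taken: No

No


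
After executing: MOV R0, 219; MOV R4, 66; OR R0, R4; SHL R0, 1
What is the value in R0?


Register state trace:
  MOV R0, 219  → R0 = 219 (0b11011011)
  MOV R4, 66  → R4 = 66 (0b01000010)
  OR R0, R4  → R0 = 219 OR 66 = 219 (0b11011011)
  SHL R0, 1  → R0 = 219 << 1 = 438
Final: R0 = 438

438


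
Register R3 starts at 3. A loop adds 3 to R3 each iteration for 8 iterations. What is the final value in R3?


Starting value: R3 = 3
  Iter 1: R3 = 3 + 3 = 6
  Iter 2: R3 = 6 + 3 = 9
  Iter 3: R3 = 9 + 3 = 12
  Iter 4: R3 = 12 + 3 = 15
  Iter 5: R3 = 15 + 3 = 18
  Iter 6: R3 = 18 + 3 = 21
  Iter 7: R3 = 21 + 3 = 24
  Iter 8: R3 = 24 + 3 = 27
Final: R3 = 27

27


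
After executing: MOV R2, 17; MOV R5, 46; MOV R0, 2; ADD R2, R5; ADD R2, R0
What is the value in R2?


Register state trace:
  MOV R2, 17  → R2 = 17
  MOV R5, 46  → R5 = 46
  MOV R0, 2  → R0 = 2
  ADD R2, R5  → R2 = 17 + 46 = 63
  ADD R2, R0  → R2 = 63 + 2 = 65
Final: R2 = 65

65


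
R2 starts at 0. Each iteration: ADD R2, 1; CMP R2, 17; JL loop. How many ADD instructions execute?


Loop trace (R2 starts at 0, target 17, step 1):
  ADD #1: R2 = 0 + 1 = 1  → 1 < 17, loop
  ADD #2: R2 = 1 + 1 = 2  → 2 < 17, loop
  ADD #3: R2 = 2 + 1 = 3  → 3 < 17, loop
  ADD #4: R2 = 3 + 1 = 4  → 4 < 17, loop
  ADD #5: R2 = 4 + 1 = 5  → 5 < 17, loop
  ADD #6: R2 = 5 + 1 = 6  → 6 < 17, loop
  ADD #7: R2 = 6 + 1 = 7  → 7 < 17, loop
  ADD #8: R2 = 7 + 1 = 8  → 8 < 17, loop
  ADD #9: R2 = 8 + 1 = 9  → 9 < 17, loop
  ADD #10: R2 = 9 + 1 = 10  → 10 < 17, loop
  ADD #11: R2 = 10 + 1 = 11  → 11 < 17, loop
  ADD #12: R2 = 11 + 1 = 12  → 12 < 17, loop
  ADD #13: R2 = 12 + 1 = 13  → 13 < 17, loop
  ADD #14: R2 = 13 + 1 = 14  → 14 < 17, loop
  ADD #15: R2 = 14 + 1 = 15  → 15 < 17, loop
  ADD #16: R2 = 15 + 1 = 16  → 16 < 17, loop
  ADD #17: R2 = 16 + 1 = 17  → 17 >= 17, exit
Total ADD instructions: 17

17


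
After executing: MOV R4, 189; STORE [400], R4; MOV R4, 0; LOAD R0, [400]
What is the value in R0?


Register and memory trace:
  MOV R4, 189  → R4 = 189
  STORE [400], R4  → mem[400] = 189
  MOV R4, 0  → R4 = 0
  LOAD R0, [400]  → R0 = mem[400] = 189
Final: R0 = 189

189


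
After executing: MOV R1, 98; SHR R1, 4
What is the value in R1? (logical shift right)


Register state trace:
  MOV R1, 98  → R1 = 98
  SHR R1, 4  → R1 = 98 >> 4 = 98 // 2^4 = 6
Final: R1 = 6

6


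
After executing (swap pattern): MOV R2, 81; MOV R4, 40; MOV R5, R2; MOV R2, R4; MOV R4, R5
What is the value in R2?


Register state trace (swap pattern):
  MOV R2, 81  → R2 = 81
  MOV R4, 40  → R4 = 40
  MOV R5, R2  → R5 = 81  (save R2)
  MOV R2, R4  → R2 = 40  (R2 gets R4's value)
  MOV R4, R5  → R4 = 81  (R4 gets saved value)
Final: R2 = 40

40


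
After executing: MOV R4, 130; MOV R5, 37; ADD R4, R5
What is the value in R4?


Register state trace:
  MOV R4, 130  → R4 = 130
  MOV R5, 37  → R5 = 37
  ADD R4, R5  → R4 = 130 + 37 = 167
Final: R4 = 167

167


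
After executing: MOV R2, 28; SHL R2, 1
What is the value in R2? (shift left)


Register state trace:
  MOV R2, 28  → R2 = 28
  SHL R2, 1  → R2 = 28 << 1 = 28 * 2^1 = 56
Final: R2 = 56

56


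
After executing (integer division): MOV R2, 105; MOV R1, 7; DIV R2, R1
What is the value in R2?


Register state trace:
  MOV R2, 105  → R2 = 105
  MOV R1, 7  → R1 = 7
  DIV R2, R1  → R2 = 105 // 7 = 15
Final: R2 = 15

15


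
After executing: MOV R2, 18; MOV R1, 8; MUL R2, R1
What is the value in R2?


Register state trace:
  MOV R2, 18  → R2 = 18
  MOV R1, 8  → R1 = 8
  MUL R2, R1  → R2 = 18 * 8 = 144
Final: R2 = 144

144


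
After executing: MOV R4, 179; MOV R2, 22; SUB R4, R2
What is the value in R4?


Register state trace:
  MOV R4, 179  → R4 = 179
  MOV R2, 22  → R2 = 22
  SUB R4, R2  → R4 = 179 - 22 = 157
Final: R4 = 157

157


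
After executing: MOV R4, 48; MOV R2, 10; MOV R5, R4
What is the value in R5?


Register state trace:
  MOV R4, 48  → R4 = 48
  MOV R2, 10  → R2 = 10
  MOV R5, R4  → R5 = 48
Final: R5 = 48

48


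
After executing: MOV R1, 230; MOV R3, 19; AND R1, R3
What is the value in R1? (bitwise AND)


Register state trace:
  MOV R1, 230  → R1 = 230 (0b11100110)
  MOV R3, 19  → R3 = 19 (0b00010011)
  AND R1, R3  → R1 = 230 AND 19 = 2 (0b00000010)
Final: R1 = 2

2


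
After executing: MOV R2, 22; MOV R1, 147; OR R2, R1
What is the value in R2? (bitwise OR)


Register state trace:
  MOV R2, 22  → R2 = 22 (0b00010110)
  MOV R1, 147  → R1 = 147 (0b10010011)
  OR R2, R1   → R2 = 22 OR 147 = 151 (0b10010111)
Final: R2 = 151

151


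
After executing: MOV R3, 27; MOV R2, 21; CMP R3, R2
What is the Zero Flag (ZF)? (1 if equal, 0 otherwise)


Register state trace:
  MOV R3, 27  → R3 = 27
  MOV R2, 21  → R2 = 21
  CMP R3, R2  → computes 27 - 21 = 6
  Result is nonzero, so values are not equal
ZF = 0

0


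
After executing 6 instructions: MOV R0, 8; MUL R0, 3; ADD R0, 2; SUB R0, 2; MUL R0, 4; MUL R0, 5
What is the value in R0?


Register state trace:
  MOV R0, 8  → R0 = 8
  MUL R0, 3  → R0 = 8 * 3 = 24
  ADD R0, 2  → R0 = 24 + 2 = 26
  SUB R0, 2  → R0 = 26 - 2 = 24
  MUL R0, 4  → R0 = 24 * 4 = 96
  MUL R0, 5  → R0 = 96 * 5 = 480
Final: R0 = 480

480


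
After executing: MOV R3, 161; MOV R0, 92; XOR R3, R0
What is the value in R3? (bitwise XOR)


Register state trace:
  MOV R3, 161  → R3 = 161 (0b10100001)
  MOV R0, 92  → R0 = 92 (0b01011100)
  XOR R3, R0  → R3 = 161 XOR 92 = 253 (0b11111101)
Final: R3 = 253

253


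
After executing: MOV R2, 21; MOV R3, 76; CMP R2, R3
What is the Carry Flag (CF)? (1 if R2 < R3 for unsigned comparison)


Register state trace:
  MOV R2, 21  → R2 = 21
  MOV R3, 76  → R3 = 76
  CMP R2, R3  → unsigned 21 - 76: borrow occurs
  21 < 76, so CF = 1
CF = 1

1


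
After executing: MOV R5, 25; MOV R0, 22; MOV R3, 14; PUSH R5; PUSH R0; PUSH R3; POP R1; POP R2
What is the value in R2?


Stack trace (top is rightmost):
  MOV R5, 25  → R5 = 25
  MOV R0, 22  → R0 = 22
  MOV R3, 14  → R3 = 14
  PUSH R5  → stack: [25]
  PUSH R0  → stack: [25, 22]
  PUSH R3  → stack: [25, 22, 14]
  POP R1  → R1 = 14, stack: [25, 22]
  POP R2  → R2 = 22, stack: [25]
Final: R2 = 22

22


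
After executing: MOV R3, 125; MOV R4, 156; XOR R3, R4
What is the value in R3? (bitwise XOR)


Register state trace:
  MOV R3, 125  → R3 = 125 (0b01111101)
  MOV R4, 156  → R4 = 156 (0b10011100)
  XOR R3, R4  → R3 = 125 XOR 156 = 225 (0b11100001)
Final: R3 = 225

225


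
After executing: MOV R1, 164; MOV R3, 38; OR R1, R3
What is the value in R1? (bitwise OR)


Register state trace:
  MOV R1, 164  → R1 = 164 (0b10100100)
  MOV R3, 38  → R3 = 38 (0b00100110)
  OR R1, R3   → R1 = 164 OR 38 = 166 (0b10100110)
Final: R1 = 166

166


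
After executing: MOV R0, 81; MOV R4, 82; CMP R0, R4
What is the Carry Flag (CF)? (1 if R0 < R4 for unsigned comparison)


Register state trace:
  MOV R0, 81  → R0 = 81
  MOV R4, 82  → R4 = 82
  CMP R0, R4  → unsigned 81 - 82: borrow occurs
  81 < 82, so CF = 1
CF = 1

1


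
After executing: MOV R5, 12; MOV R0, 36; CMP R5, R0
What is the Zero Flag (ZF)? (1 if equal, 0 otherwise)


Register state trace:
  MOV R5, 12  → R5 = 12
  MOV R0, 36  → R0 = 36
  CMP R5, R0  → computes 12 - 36 = -24
  Result is nonzero, so values are not equal
ZF = 0

0


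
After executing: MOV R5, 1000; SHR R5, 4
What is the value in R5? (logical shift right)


Register state trace:
  MOV R5, 1000  → R5 = 1000
  SHR R5, 4  → R5 = 1000 >> 4 = 1000 // 2^4 = 62
Final: R5 = 62

62


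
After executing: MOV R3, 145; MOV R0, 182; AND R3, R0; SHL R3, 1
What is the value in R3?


Register state trace:
  MOV R3, 145  → R3 = 145 (0b10010001)
  MOV R0, 182  → R0 = 182 (0b10110110)
  AND R3, R0  → R3 = 145 AND 182 = 144 (0b10010000)
  SHL R3, 1  → R3 = 144 << 1 = 288
Final: R3 = 288

288


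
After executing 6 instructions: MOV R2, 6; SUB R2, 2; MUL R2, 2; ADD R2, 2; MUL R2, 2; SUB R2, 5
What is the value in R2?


Register state trace:
  MOV R2, 6  → R2 = 6
  SUB R2, 2  → R2 = 6 - 2 = 4
  MUL R2, 2  → R2 = 4 * 2 = 8
  ADD R2, 2  → R2 = 8 + 2 = 10
  MUL R2, 2  → R2 = 10 * 2 = 20
  SUB R2, 5  → R2 = 20 - 5 = 15
Final: R2 = 15

15


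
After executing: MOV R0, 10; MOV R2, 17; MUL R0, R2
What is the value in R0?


Register state trace:
  MOV R0, 10  → R0 = 10
  MOV R2, 17  → R2 = 17
  MUL R0, R2  → R0 = 10 * 17 = 170
Final: R0 = 170

170


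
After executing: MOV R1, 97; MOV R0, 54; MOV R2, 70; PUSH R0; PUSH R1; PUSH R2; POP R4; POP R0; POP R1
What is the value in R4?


Stack trace (top is rightmost):
  MOV R1, 97  → R1 = 97
  MOV R0, 54  → R0 = 54
  MOV R2, 70  → R2 = 70
  PUSH R0  → stack: [54]
  PUSH R1  → stack: [54, 97]
  PUSH R2  → stack: [54, 97, 70]
  POP R4  → R4 = 70, stack: [54, 97]
  POP R0  → R0 = 97, stack: [54]
  POP R1  → R1 = 54, stack: []
Final: R4 = 70

70


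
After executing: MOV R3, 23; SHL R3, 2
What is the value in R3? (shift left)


Register state trace:
  MOV R3, 23  → R3 = 23
  SHL R3, 2  → R3 = 23 << 2 = 23 * 2^2 = 92
Final: R3 = 92

92


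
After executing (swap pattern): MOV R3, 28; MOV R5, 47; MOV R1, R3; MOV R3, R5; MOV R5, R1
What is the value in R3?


Register state trace (swap pattern):
  MOV R3, 28  → R3 = 28
  MOV R5, 47  → R5 = 47
  MOV R1, R3  → R1 = 28  (save R3)
  MOV R3, R5  → R3 = 47  (R3 gets R5's value)
  MOV R5, R1  → R5 = 28  (R5 gets saved value)
Final: R3 = 47

47


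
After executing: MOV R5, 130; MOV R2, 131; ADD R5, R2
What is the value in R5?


Register state trace:
  MOV R5, 130  → R5 = 130
  MOV R2, 131  → R2 = 131
  ADD R5, R2  → R5 = 130 + 131 = 261
Final: R5 = 261

261


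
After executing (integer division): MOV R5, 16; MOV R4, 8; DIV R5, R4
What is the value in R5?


Register state trace:
  MOV R5, 16  → R5 = 16
  MOV R4, 8  → R4 = 8
  DIV R5, R4  → R5 = 16 // 8 = 2
Final: R5 = 2

2


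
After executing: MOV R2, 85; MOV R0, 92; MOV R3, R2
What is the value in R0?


Register state trace:
  MOV R2, 85  → R2 = 85
  MOV R0, 92  → R0 = 92
  MOV R3, R2  → R3 = 85
Final: R0 = 92

92


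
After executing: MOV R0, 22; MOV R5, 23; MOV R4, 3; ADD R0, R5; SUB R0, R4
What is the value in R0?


Register state trace:
  MOV R0, 22  → R0 = 22
  MOV R5, 23  → R5 = 23
  MOV R4, 3  → R4 = 3
  ADD R0, R5  → R0 = 22 + 23 = 45
  SUB R0, R4  → R0 = 45 - 3 = 42
Final: R0 = 42

42


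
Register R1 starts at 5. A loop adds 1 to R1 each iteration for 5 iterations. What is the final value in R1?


Starting value: R1 = 5
  Iter 1: R1 = 5 + 1 = 6
  Iter 2: R1 = 6 + 1 = 7
  Iter 3: R1 = 7 + 1 = 8
  Iter 4: R1 = 8 + 1 = 9
  Iter 5: R1 = 9 + 1 = 10
Final: R1 = 10

10


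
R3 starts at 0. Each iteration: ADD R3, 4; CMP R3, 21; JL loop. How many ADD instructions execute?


Loop trace (R3 starts at 0, target 21, step 4):
  ADD #1: R3 = 0 + 4 = 4  → 4 < 21, loop
  ADD #2: R3 = 4 + 4 = 8  → 8 < 21, loop
  ADD #3: R3 = 8 + 4 = 12  → 12 < 21, loop
  ADD #4: R3 = 12 + 4 = 16  → 16 < 21, loop
  ADD #5: R3 = 16 + 4 = 20  → 20 < 21, loop
  ADD #6: R3 = 20 + 4 = 24  → 24 >= 21, exit
Total ADD instructions: 6

6


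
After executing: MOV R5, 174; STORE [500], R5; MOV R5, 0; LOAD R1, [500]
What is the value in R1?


Register and memory trace:
  MOV R5, 174  → R5 = 174
  STORE [500], R5  → mem[500] = 174
  MOV R5, 0  → R5 = 0
  LOAD R1, [500]  → R1 = mem[500] = 174
Final: R1 = 174

174


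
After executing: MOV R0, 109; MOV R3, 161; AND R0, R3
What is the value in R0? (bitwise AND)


Register state trace:
  MOV R0, 109  → R0 = 109 (0b01101101)
  MOV R3, 161  → R3 = 161 (0b10100001)
  AND R0, R3  → R0 = 109 AND 161 = 33 (0b00100001)
Final: R0 = 33

33


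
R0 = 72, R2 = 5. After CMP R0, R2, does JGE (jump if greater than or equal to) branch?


Trace:
  R0 = 72, R2 = 5
  CMP R0, R2  → compares 72 vs 5
  JGE checks: is 72 greater than or equal to 5?
  72 > 5, so condition is true
Branch taken: Yes

Yes


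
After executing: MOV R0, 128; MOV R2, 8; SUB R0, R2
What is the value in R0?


Register state trace:
  MOV R0, 128  → R0 = 128
  MOV R2, 8  → R2 = 8
  SUB R0, R2  → R0 = 128 - 8 = 120
Final: R0 = 120

120


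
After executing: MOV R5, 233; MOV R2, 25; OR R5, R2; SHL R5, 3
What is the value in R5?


Register state trace:
  MOV R5, 233  → R5 = 233 (0b11101001)
  MOV R2, 25  → R2 = 25 (0b00011001)
  OR R5, R2  → R5 = 233 OR 25 = 249 (0b11111001)
  SHL R5, 3  → R5 = 249 << 3 = 1992
Final: R5 = 1992

1992


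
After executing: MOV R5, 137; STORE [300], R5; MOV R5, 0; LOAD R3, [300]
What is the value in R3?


Register and memory trace:
  MOV R5, 137  → R5 = 137
  STORE [300], R5  → mem[300] = 137
  MOV R5, 0  → R5 = 0
  LOAD R3, [300]  → R3 = mem[300] = 137
Final: R3 = 137

137


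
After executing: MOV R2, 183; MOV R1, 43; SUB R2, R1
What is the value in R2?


Register state trace:
  MOV R2, 183  → R2 = 183
  MOV R1, 43  → R1 = 43
  SUB R2, R1  → R2 = 183 - 43 = 140
Final: R2 = 140

140


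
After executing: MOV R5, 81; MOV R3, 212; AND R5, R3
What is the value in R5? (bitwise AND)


Register state trace:
  MOV R5, 81  → R5 = 81 (0b01010001)
  MOV R3, 212  → R3 = 212 (0b11010100)
  AND R5, R3  → R5 = 81 AND 212 = 80 (0b01010000)
Final: R5 = 80

80
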